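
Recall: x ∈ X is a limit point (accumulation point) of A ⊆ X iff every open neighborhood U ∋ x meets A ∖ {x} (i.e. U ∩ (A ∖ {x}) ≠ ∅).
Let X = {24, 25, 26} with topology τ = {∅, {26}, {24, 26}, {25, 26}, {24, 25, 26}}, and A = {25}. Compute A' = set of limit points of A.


A' = ∅

For each x ∈ X, list the open sets U ∈ τ with x ∈ U, then check whether U ∩ (A ∖ {x}) ≠ ∅ for every such U.
  x = 24: open {24, 26} ∋ x has {24, 26} ∩ (A ∖ {24}) = ∅, so x is NOT a limit point.
  x = 25: open {25, 26} ∋ x has {25, 26} ∩ (A ∖ {25}) = ∅, so x is NOT a limit point.
  x = 26: open {26} ∋ x has {26} ∩ (A ∖ {26}) = ∅, so x is NOT a limit point.
Collecting: A' = ∅.


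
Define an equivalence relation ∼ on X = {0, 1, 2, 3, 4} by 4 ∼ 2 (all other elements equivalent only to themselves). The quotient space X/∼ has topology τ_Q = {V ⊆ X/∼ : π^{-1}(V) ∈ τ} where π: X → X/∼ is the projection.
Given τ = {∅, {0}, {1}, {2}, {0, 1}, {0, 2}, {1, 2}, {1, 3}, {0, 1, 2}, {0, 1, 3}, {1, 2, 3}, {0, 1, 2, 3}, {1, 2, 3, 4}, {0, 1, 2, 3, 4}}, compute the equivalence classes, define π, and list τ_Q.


X/∼ = {[0], [1], [2=4], [3]}; |τ_Q| = 8.

Equivalence classes: [0], [1], [2=4], [3].
Quotient map π: X → X/∼ sends 0 ↦ [0], 1 ↦ [1], 2 ↦ [2=4], 3 ↦ [3], 4 ↦ [2=4].
For each subset V ⊆ X/∼, compute π^{-1}(V) ⊆ X and check whether π^{-1}(V) ∈ τ. V is open in τ_Q iff π^{-1}(V) ∈ τ.
  V = {}: π^{-1}(V) = ∅ ∈ τ ✓.
  V = {[0]}: π^{-1}(V) = {0} ∈ τ ✓.
  V = {[1]}: π^{-1}(V) = {1} ∈ τ ✓.
  V = {[0], [1]}: π^{-1}(V) = {0, 1} ∈ τ ✓.
  V = {[2=4]}: π^{-1}(V) = {2, 4} ∉ τ ✗.
  V = {[0], [2=4]}: π^{-1}(V) = {0, 2, 4} ∉ τ ✗.
  V = {[1], [2=4]}: π^{-1}(V) = {1, 2, 4} ∉ τ ✗.
  V = {[0], [1], [2=4]}: π^{-1}(V) = {0, 1, 2, 4} ∉ τ ✗.
  V = {[3]}: π^{-1}(V) = {3} ∉ τ ✗.
  V = {[0], [3]}: π^{-1}(V) = {0, 3} ∉ τ ✗.
  V = {[1], [3]}: π^{-1}(V) = {1, 3} ∈ τ ✓.
  V = {[0], [1], [3]}: π^{-1}(V) = {0, 1, 3} ∈ τ ✓.
  V = {[2=4], [3]}: π^{-1}(V) = {2, 3, 4} ∉ τ ✗.
  V = {[0], [2=4], [3]}: π^{-1}(V) = {0, 2, 3, 4} ∉ τ ✗.
  V = {[1], [2=4], [3]}: π^{-1}(V) = {1, 2, 3, 4} ∈ τ ✓.
  V = {[0], [1], [2=4], [3]}: π^{-1}(V) = {0, 1, 2, 3, 4} ∈ τ ✓.
Open sets in the quotient: τ_Q = {{}, {[0]}, {[1]}, {[0], [1]}, {[1], [3]}, {[0], [1], [3]}, {[1], [2=4], [3]}, {[0], [1], [2=4], [3]}} (8 elements).


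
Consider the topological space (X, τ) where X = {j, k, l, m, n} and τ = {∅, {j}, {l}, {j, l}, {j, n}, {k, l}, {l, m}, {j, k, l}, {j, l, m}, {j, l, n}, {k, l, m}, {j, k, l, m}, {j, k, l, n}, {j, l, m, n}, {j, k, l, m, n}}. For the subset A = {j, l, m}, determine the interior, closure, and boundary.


int(A) = {j, l, m}, cl(A) = {j, k, l, m, n}, ∂A = {k, n}.

Closed sets in (X, τ) are complements of opens:
  closed(X, τ) = {∅, {k}, {m}, {n}, {j, n}, {k, m}, {k, n}, {m, n}, {j, k, n}, {j, m, n}, {k, l, m}, {k, m, n}, {j, k, m, n}, {k, l, m, n}, {j, k, l, m, n}}.
int(A) = ⋃ {U ∈ τ : U ⊆ A}. Opens contained in A: ∅, {j}, {l}, {j, l}, {l, m}, {j, l, m}.
Taking the union of these: int(A) = {j, l, m}.
cl(A) = ⋂ {C closed : A ⊆ C}. Closed sets containing A: {j, k, l, m, n}.
Intersecting these: cl(A) = {j, k, l, m, n}.
∂A = cl(A) ∖ int(A) = {j, k, l, m, n} ∖ {j, l, m} = {k, n}.


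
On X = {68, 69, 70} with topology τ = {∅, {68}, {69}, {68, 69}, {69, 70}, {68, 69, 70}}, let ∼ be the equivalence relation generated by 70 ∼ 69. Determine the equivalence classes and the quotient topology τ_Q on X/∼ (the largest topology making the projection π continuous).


X/∼ = {[68], [69=70]}; |τ_Q| = 4.

Equivalence classes: [68], [69=70].
Quotient map π: X → X/∼ sends 68 ↦ [68], 69 ↦ [69=70], 70 ↦ [69=70].
For each subset V ⊆ X/∼, compute π^{-1}(V) ⊆ X and check whether π^{-1}(V) ∈ τ. V is open in τ_Q iff π^{-1}(V) ∈ τ.
  V = {}: π^{-1}(V) = ∅ ∈ τ ✓.
  V = {[68]}: π^{-1}(V) = {68} ∈ τ ✓.
  V = {[69=70]}: π^{-1}(V) = {69, 70} ∈ τ ✓.
  V = {[68], [69=70]}: π^{-1}(V) = {68, 69, 70} ∈ τ ✓.
Open sets in the quotient: τ_Q = {{}, {[68]}, {[69=70]}, {[68], [69=70]}} (4 elements).


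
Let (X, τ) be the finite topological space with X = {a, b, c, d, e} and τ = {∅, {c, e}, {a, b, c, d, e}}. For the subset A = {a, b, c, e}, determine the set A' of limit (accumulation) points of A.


A' = {a, b, c, d, e}

For each x ∈ X, list the open sets U ∈ τ with x ∈ U, then check whether U ∩ (A ∖ {x}) ≠ ∅ for every such U.
  x = a: opens ∋ x are {a, b, c, d, e}; each meets A ∖ {a}, so x IS a limit point.
  x = b: opens ∋ x are {a, b, c, d, e}; each meets A ∖ {b}, so x IS a limit point.
  x = c: opens ∋ x are {c, e}, {a, b, c, d, e}; each meets A ∖ {c}, so x IS a limit point.
  x = d: opens ∋ x are {a, b, c, d, e}; each meets A ∖ {d}, so x IS a limit point.
  x = e: opens ∋ x are {c, e}, {a, b, c, d, e}; each meets A ∖ {e}, so x IS a limit point.
Collecting: A' = {a, b, c, d, e}.


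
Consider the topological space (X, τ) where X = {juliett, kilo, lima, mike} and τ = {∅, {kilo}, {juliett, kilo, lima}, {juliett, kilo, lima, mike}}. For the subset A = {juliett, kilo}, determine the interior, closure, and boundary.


int(A) = {kilo}, cl(A) = {juliett, kilo, lima, mike}, ∂A = {juliett, lima, mike}.

Closed sets in (X, τ) are complements of opens:
  closed(X, τ) = {∅, {mike}, {juliett, lima, mike}, {juliett, kilo, lima, mike}}.
int(A) = ⋃ {U ∈ τ : U ⊆ A}. Opens contained in A: ∅, {kilo}.
Taking the union of these: int(A) = {kilo}.
cl(A) = ⋂ {C closed : A ⊆ C}. Closed sets containing A: {juliett, kilo, lima, mike}.
Intersecting these: cl(A) = {juliett, kilo, lima, mike}.
∂A = cl(A) ∖ int(A) = {juliett, kilo, lima, mike} ∖ {kilo} = {juliett, lima, mike}.


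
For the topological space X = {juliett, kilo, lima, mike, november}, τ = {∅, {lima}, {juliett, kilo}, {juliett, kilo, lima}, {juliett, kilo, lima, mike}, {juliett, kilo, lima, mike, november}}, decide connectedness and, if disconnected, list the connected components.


(X, τ) is connected.

Find clopen sets (U ∈ τ with X ∖ U ∈ τ):
  U = ∅, X ∖ U = {juliett, kilo, lima, mike, november} — both open, so U is clopen.
  U = {juliett, kilo, lima, mike, november}, X ∖ U = ∅ — both open, so U is clopen.
Only trivial clopens (∅ and X) exist, so (X, τ) is connected.
Compute connected components by grouping points that agree on all clopens:
  component: {juliett, kilo, lima, mike, november}


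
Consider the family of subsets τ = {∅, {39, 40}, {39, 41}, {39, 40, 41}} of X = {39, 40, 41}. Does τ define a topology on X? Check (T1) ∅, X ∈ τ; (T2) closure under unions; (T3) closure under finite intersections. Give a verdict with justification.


τ is NOT a topology on X.

Axiom (T1): ∅ ∈ τ? Yes; X ∈ τ? Yes.
Axiom (T2/T3): check pairwise unions and intersections of members of τ.
Counterexample for (T3): {39, 40} ∩ {39, 41} = {39} ∉ τ. Therefore τ is NOT a topology.


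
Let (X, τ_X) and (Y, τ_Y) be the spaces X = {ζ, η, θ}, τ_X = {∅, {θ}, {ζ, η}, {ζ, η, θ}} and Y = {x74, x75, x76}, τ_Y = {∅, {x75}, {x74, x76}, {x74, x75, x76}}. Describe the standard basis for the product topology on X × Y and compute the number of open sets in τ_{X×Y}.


Basis B = {∅ × ∅, {θ} × {x75}, {ζ, η} × {x75}, {θ} × {x74, x76}, {ζ, η, θ} × {x75}, {θ} × {x74, x75, x76}, {ζ, η} × {x74, x76}, {ζ, η} × {x74, x75, x76}, {ζ, η, θ} × {x74, x76}, {ζ, η, θ} × {x74, x75, x76}}; |τ_{X×Y}| = 16.

Enumerate products U × V with U ∈ τ_X, V ∈ τ_Y (deduplicated):
  ∅ × ∅ = {} (∅)
  {θ} × {x75} = {(θ,x75)}
  {ζ, η} × {x75} = {(ζ,x75), (η,x75)}
  {θ} × {x74, x76} = {(θ,x74), (θ,x76)}
  {ζ, η, θ} × {x75} = {(ζ,x75), (η,x75), (θ,x75)}
  {θ} × {x74, x75, x76} = {(θ,x74), (θ,x75), (θ,x76)}
  {ζ, η} × {x74, x76} = {(ζ,x74), (ζ,x76), (η,x74), (η,x76)}
  {ζ, η} × {x74, x75, x76} = {(ζ,x74), (ζ,x75), (ζ,x76), (η,x74), (η,x75), (η,x76)}
  {ζ, η, θ} × {x74, x76} = {(ζ,x74), (ζ,x76), (η,x74), (η,x76), (θ,x74), (θ,x76)}
  {ζ, η, θ} × {x74, x75, x76} = {(ζ,x74), (ζ,x75), (ζ,x76), (η,x74), (η,x75), (η,x76), (θ,x74), (θ,x75), (θ,x76)}
These 10 distinct sets form the basis B.
Close under arbitrary unions to get τ_{X×Y}; counting gives |τ_{X×Y}| = 16.


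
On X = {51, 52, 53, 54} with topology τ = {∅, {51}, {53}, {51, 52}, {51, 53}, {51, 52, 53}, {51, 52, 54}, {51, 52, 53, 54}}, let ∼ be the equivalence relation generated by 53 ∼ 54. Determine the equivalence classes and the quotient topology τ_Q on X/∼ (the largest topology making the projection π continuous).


X/∼ = {[51], [52], [53=54]}; |τ_Q| = 4.

Equivalence classes: [51], [52], [53=54].
Quotient map π: X → X/∼ sends 51 ↦ [51], 52 ↦ [52], 53 ↦ [53=54], 54 ↦ [53=54].
For each subset V ⊆ X/∼, compute π^{-1}(V) ⊆ X and check whether π^{-1}(V) ∈ τ. V is open in τ_Q iff π^{-1}(V) ∈ τ.
  V = {}: π^{-1}(V) = ∅ ∈ τ ✓.
  V = {[51]}: π^{-1}(V) = {51} ∈ τ ✓.
  V = {[52]}: π^{-1}(V) = {52} ∉ τ ✗.
  V = {[51], [52]}: π^{-1}(V) = {51, 52} ∈ τ ✓.
  V = {[53=54]}: π^{-1}(V) = {53, 54} ∉ τ ✗.
  V = {[51], [53=54]}: π^{-1}(V) = {51, 53, 54} ∉ τ ✗.
  V = {[52], [53=54]}: π^{-1}(V) = {52, 53, 54} ∉ τ ✗.
  V = {[51], [52], [53=54]}: π^{-1}(V) = {51, 52, 53, 54} ∈ τ ✓.
Open sets in the quotient: τ_Q = {{}, {[51]}, {[51], [52]}, {[51], [52], [53=54]}} (4 elements).


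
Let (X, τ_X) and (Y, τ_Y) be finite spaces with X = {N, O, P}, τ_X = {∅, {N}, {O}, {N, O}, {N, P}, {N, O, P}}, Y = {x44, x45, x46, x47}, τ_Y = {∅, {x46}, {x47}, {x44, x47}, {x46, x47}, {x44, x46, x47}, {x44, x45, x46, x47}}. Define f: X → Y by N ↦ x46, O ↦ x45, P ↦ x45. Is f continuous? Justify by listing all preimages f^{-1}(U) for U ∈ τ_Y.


f IS continuous.

Compute f^{-1}(U) for each U ∈ τ_Y:
  U = ∅: f^{-1}(U) = ∅ ∈ τ_X ✓.
  U = {x46}: f^{-1}(U) = {N} ∈ τ_X ✓.
  U = {x47}: f^{-1}(U) = ∅ ∈ τ_X ✓.
  U = {x44, x47}: f^{-1}(U) = ∅ ∈ τ_X ✓.
  U = {x46, x47}: f^{-1}(U) = {N} ∈ τ_X ✓.
  U = {x44, x46, x47}: f^{-1}(U) = {N} ∈ τ_X ✓.
  U = {x44, x45, x46, x47}: f^{-1}(U) = {N, O, P} ∈ τ_X ✓.
Every preimage lies in τ_X, so f IS continuous.


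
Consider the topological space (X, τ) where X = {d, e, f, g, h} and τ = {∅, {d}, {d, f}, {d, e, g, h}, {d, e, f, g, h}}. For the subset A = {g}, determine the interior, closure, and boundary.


int(A) = ∅, cl(A) = {e, g, h}, ∂A = {e, g, h}.

Closed sets in (X, τ) are complements of opens:
  closed(X, τ) = {∅, {f}, {e, g, h}, {e, f, g, h}, {d, e, f, g, h}}.
int(A) = ⋃ {U ∈ τ : U ⊆ A}. Opens contained in A: ∅.
Taking the union of these: int(A) = ∅.
cl(A) = ⋂ {C closed : A ⊆ C}. Closed sets containing A: {e, g, h}, {e, f, g, h}, {d, e, f, g, h}.
Intersecting these: cl(A) = {e, g, h}.
∂A = cl(A) ∖ int(A) = {e, g, h} ∖ ∅ = {e, g, h}.


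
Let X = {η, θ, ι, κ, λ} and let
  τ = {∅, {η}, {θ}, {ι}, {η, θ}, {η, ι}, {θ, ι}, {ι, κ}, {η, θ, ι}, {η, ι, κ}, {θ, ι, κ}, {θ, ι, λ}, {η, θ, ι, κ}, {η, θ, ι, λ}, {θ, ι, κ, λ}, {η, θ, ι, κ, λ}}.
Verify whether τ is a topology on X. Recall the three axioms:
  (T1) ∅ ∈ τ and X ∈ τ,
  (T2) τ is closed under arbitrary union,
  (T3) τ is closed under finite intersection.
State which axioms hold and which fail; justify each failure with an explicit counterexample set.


τ IS a topology on X.

Axiom (T1): ∅ ∈ τ? Yes; X ∈ τ? Yes.
Axiom (T2/T3): check pairwise unions and intersections of members of τ.
All pairwise intersections and unions checked — each lies in τ. Therefore τ satisfies (T1), (T2), (T3): it IS a topology on X.


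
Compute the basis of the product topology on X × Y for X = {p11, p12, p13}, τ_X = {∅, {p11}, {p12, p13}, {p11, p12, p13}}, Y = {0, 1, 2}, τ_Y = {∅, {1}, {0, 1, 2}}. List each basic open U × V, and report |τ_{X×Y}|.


Basis B = {∅ × ∅, {p11} × {1}, {p12, p13} × {1}, {p11} × {0, 1, 2}, {p11, p12, p13} × {1}, {p12, p13} × {0, 1, 2}, {p11, p12, p13} × {0, 1, 2}}; |τ_{X×Y}| = 9.

Enumerate products U × V with U ∈ τ_X, V ∈ τ_Y (deduplicated):
  ∅ × ∅ = {} (∅)
  {p11} × {1} = {(p11,1)}
  {p12, p13} × {1} = {(p12,1), (p13,1)}
  {p11} × {0, 1, 2} = {(p11,0), (p11,1), (p11,2)}
  {p11, p12, p13} × {1} = {(p11,1), (p12,1), (p13,1)}
  {p12, p13} × {0, 1, 2} = {(p12,0), (p12,1), (p12,2), (p13,0), (p13,1), (p13,2)}
  {p11, p12, p13} × {0, 1, 2} = {(p11,0), (p11,1), (p11,2), (p12,0), (p12,1), (p12,2), (p13,0), (p13,1), (p13,2)}
These 7 distinct sets form the basis B.
Close under arbitrary unions to get τ_{X×Y}; counting gives |τ_{X×Y}| = 9.


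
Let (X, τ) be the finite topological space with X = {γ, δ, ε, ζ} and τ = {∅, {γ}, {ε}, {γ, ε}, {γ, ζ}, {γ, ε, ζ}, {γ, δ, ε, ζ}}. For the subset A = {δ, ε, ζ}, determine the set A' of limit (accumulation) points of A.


A' = {δ}

For each x ∈ X, list the open sets U ∈ τ with x ∈ U, then check whether U ∩ (A ∖ {x}) ≠ ∅ for every such U.
  x = γ: open {γ} ∋ x has {γ} ∩ (A ∖ {γ}) = ∅, so x is NOT a limit point.
  x = δ: opens ∋ x are {γ, δ, ε, ζ}; each meets A ∖ {δ}, so x IS a limit point.
  x = ε: open {ε} ∋ x has {ε} ∩ (A ∖ {ε}) = ∅, so x is NOT a limit point.
  x = ζ: open {γ, ζ} ∋ x has {γ, ζ} ∩ (A ∖ {ζ}) = ∅, so x is NOT a limit point.
Collecting: A' = {δ}.


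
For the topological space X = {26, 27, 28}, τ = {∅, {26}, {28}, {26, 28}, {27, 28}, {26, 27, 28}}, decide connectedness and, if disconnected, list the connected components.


(X, τ) is disconnected; components = [{26}, {27, 28}].

Find clopen sets (U ∈ τ with X ∖ U ∈ τ):
  U = ∅, X ∖ U = {26, 27, 28} — both open, so U is clopen.
  U = {26}, X ∖ U = {27, 28} — both open, so U is clopen.
  U = {27, 28}, X ∖ U = {26} — both open, so U is clopen.
  U = {26, 27, 28}, X ∖ U = ∅ — both open, so U is clopen.
Nontrivial clopen(s) exist: e.g. {26}. So (X, τ) is disconnected.
Compute connected components by grouping points that agree on all clopens:
  component: {26}
  component: {27, 28}


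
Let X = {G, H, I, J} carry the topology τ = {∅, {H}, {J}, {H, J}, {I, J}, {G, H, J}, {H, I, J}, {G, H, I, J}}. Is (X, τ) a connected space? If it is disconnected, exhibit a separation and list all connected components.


(X, τ) is connected.

Find clopen sets (U ∈ τ with X ∖ U ∈ τ):
  U = ∅, X ∖ U = {G, H, I, J} — both open, so U is clopen.
  U = {G, H, I, J}, X ∖ U = ∅ — both open, so U is clopen.
Only trivial clopens (∅ and X) exist, so (X, τ) is connected.
Compute connected components by grouping points that agree on all clopens:
  component: {G, H, I, J}


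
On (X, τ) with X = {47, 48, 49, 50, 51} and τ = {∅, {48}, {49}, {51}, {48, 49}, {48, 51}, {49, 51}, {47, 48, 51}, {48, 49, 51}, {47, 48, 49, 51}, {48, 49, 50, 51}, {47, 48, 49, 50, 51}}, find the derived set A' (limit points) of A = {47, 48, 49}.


A' = {47, 50}

For each x ∈ X, list the open sets U ∈ τ with x ∈ U, then check whether U ∩ (A ∖ {x}) ≠ ∅ for every such U.
  x = 47: opens ∋ x are {47, 48, 51}, {47, 48, 49, 51}, {47, 48, 49, 50, 51}; each meets A ∖ {47}, so x IS a limit point.
  x = 48: open {48} ∋ x has {48} ∩ (A ∖ {48}) = ∅, so x is NOT a limit point.
  x = 49: open {49} ∋ x has {49} ∩ (A ∖ {49}) = ∅, so x is NOT a limit point.
  x = 50: opens ∋ x are {48, 49, 50, 51}, {47, 48, 49, 50, 51}; each meets A ∖ {50}, so x IS a limit point.
  x = 51: open {51} ∋ x has {51} ∩ (A ∖ {51}) = ∅, so x is NOT a limit point.
Collecting: A' = {47, 50}.


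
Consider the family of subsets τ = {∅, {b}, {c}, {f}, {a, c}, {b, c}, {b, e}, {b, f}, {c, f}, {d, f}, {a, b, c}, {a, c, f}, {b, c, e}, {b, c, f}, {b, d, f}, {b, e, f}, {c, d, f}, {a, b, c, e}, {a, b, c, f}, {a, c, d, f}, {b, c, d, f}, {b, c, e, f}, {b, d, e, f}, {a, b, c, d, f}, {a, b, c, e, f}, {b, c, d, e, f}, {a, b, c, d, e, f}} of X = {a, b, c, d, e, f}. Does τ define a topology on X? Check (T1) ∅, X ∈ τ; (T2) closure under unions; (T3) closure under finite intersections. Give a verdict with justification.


τ IS a topology on X.

Axiom (T1): ∅ ∈ τ? Yes; X ∈ τ? Yes.
Axiom (T2/T3): check pairwise unions and intersections of members of τ.
All pairwise intersections and unions checked — each lies in τ. Therefore τ satisfies (T1), (T2), (T3): it IS a topology on X.


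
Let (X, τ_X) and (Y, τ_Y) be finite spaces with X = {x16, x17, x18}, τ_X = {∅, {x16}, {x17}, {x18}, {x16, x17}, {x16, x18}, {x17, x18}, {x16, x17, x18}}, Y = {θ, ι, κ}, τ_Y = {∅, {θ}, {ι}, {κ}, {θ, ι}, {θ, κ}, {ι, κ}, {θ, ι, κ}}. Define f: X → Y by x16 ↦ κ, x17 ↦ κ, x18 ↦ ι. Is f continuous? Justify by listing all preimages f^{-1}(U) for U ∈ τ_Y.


f IS continuous.

Compute f^{-1}(U) for each U ∈ τ_Y:
  U = ∅: f^{-1}(U) = ∅ ∈ τ_X ✓.
  U = {θ}: f^{-1}(U) = ∅ ∈ τ_X ✓.
  U = {ι}: f^{-1}(U) = {x18} ∈ τ_X ✓.
  U = {κ}: f^{-1}(U) = {x16, x17} ∈ τ_X ✓.
  U = {θ, ι}: f^{-1}(U) = {x18} ∈ τ_X ✓.
  U = {θ, κ}: f^{-1}(U) = {x16, x17} ∈ τ_X ✓.
  U = {ι, κ}: f^{-1}(U) = {x16, x17, x18} ∈ τ_X ✓.
  U = {θ, ι, κ}: f^{-1}(U) = {x16, x17, x18} ∈ τ_X ✓.
Every preimage lies in τ_X, so f IS continuous.


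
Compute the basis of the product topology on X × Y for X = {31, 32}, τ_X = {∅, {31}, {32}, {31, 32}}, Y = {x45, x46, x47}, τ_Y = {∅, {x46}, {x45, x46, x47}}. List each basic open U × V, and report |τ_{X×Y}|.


Basis B = {∅ × ∅, {31} × {x46}, {32} × {x46}, {31, 32} × {x46}, {31} × {x45, x46, x47}, {32} × {x45, x46, x47}, {31, 32} × {x45, x46, x47}}; |τ_{X×Y}| = 9.

Enumerate products U × V with U ∈ τ_X, V ∈ τ_Y (deduplicated):
  ∅ × ∅ = {} (∅)
  {31} × {x46} = {(31,x46)}
  {32} × {x46} = {(32,x46)}
  {31, 32} × {x46} = {(31,x46), (32,x46)}
  {31} × {x45, x46, x47} = {(31,x45), (31,x46), (31,x47)}
  {32} × {x45, x46, x47} = {(32,x45), (32,x46), (32,x47)}
  {31, 32} × {x45, x46, x47} = {(31,x45), (31,x46), (31,x47), (32,x45), (32,x46), (32,x47)}
These 7 distinct sets form the basis B.
Close under arbitrary unions to get τ_{X×Y}; counting gives |τ_{X×Y}| = 9.


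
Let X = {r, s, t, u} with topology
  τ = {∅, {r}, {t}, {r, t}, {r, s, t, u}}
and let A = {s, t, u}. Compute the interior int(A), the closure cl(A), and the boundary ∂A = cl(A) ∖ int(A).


int(A) = {t}, cl(A) = {s, t, u}, ∂A = {s, u}.

Closed sets in (X, τ) are complements of opens:
  closed(X, τ) = {∅, {s, u}, {r, s, u}, {s, t, u}, {r, s, t, u}}.
int(A) = ⋃ {U ∈ τ : U ⊆ A}. Opens contained in A: ∅, {t}.
Taking the union of these: int(A) = {t}.
cl(A) = ⋂ {C closed : A ⊆ C}. Closed sets containing A: {s, t, u}, {r, s, t, u}.
Intersecting these: cl(A) = {s, t, u}.
∂A = cl(A) ∖ int(A) = {s, t, u} ∖ {t} = {s, u}.


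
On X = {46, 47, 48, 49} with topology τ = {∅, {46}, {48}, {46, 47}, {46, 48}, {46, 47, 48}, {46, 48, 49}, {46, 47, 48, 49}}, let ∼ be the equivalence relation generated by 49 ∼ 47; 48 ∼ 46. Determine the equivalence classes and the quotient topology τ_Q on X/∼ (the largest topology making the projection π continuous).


X/∼ = {[46=48], [47=49]}; |τ_Q| = 3.

Equivalence classes: [46=48], [47=49].
Quotient map π: X → X/∼ sends 46 ↦ [46=48], 47 ↦ [47=49], 48 ↦ [46=48], 49 ↦ [47=49].
For each subset V ⊆ X/∼, compute π^{-1}(V) ⊆ X and check whether π^{-1}(V) ∈ τ. V is open in τ_Q iff π^{-1}(V) ∈ τ.
  V = {}: π^{-1}(V) = ∅ ∈ τ ✓.
  V = {[46=48]}: π^{-1}(V) = {46, 48} ∈ τ ✓.
  V = {[47=49]}: π^{-1}(V) = {47, 49} ∉ τ ✗.
  V = {[46=48], [47=49]}: π^{-1}(V) = {46, 47, 48, 49} ∈ τ ✓.
Open sets in the quotient: τ_Q = {{}, {[46=48]}, {[46=48], [47=49]}} (3 elements).


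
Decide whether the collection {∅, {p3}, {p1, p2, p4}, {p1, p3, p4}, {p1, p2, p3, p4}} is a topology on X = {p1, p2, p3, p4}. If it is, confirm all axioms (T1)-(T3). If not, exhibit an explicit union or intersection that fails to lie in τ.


τ is NOT a topology on X.

Axiom (T1): ∅ ∈ τ? Yes; X ∈ τ? Yes.
Axiom (T2/T3): check pairwise unions and intersections of members of τ.
Counterexample for (T3): {p1, p2, p4} ∩ {p1, p3, p4} = {p1, p4} ∉ τ. Therefore τ is NOT a topology.


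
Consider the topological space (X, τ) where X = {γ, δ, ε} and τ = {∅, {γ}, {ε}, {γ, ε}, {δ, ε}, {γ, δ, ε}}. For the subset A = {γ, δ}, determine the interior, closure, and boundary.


int(A) = {γ}, cl(A) = {γ, δ}, ∂A = {δ}.

Closed sets in (X, τ) are complements of opens:
  closed(X, τ) = {∅, {γ}, {δ}, {γ, δ}, {δ, ε}, {γ, δ, ε}}.
int(A) = ⋃ {U ∈ τ : U ⊆ A}. Opens contained in A: ∅, {γ}.
Taking the union of these: int(A) = {γ}.
cl(A) = ⋂ {C closed : A ⊆ C}. Closed sets containing A: {γ, δ}, {γ, δ, ε}.
Intersecting these: cl(A) = {γ, δ}.
∂A = cl(A) ∖ int(A) = {γ, δ} ∖ {γ} = {δ}.


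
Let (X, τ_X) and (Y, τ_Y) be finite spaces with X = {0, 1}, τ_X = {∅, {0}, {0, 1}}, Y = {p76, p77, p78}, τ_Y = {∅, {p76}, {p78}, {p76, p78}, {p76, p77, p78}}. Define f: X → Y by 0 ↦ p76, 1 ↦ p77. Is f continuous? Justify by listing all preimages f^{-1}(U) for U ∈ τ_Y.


f IS continuous.

Compute f^{-1}(U) for each U ∈ τ_Y:
  U = ∅: f^{-1}(U) = ∅ ∈ τ_X ✓.
  U = {p76}: f^{-1}(U) = {0} ∈ τ_X ✓.
  U = {p78}: f^{-1}(U) = ∅ ∈ τ_X ✓.
  U = {p76, p78}: f^{-1}(U) = {0} ∈ τ_X ✓.
  U = {p76, p77, p78}: f^{-1}(U) = {0, 1} ∈ τ_X ✓.
Every preimage lies in τ_X, so f IS continuous.


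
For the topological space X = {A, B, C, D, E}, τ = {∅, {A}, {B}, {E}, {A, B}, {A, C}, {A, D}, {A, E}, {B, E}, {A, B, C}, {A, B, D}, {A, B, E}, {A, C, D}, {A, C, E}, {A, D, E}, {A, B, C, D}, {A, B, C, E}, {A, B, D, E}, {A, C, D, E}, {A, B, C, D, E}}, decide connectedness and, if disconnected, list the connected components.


(X, τ) is disconnected; components = [{B}, {E}, {A, C, D}].

Find clopen sets (U ∈ τ with X ∖ U ∈ τ):
  U = ∅, X ∖ U = {A, B, C, D, E} — both open, so U is clopen.
  U = {B}, X ∖ U = {A, C, D, E} — both open, so U is clopen.
  U = {E}, X ∖ U = {A, B, C, D} — both open, so U is clopen.
  U = {B, E}, X ∖ U = {A, C, D} — both open, so U is clopen.
  U = {A, C, D}, X ∖ U = {B, E} — both open, so U is clopen.
  U = {A, B, C, D}, X ∖ U = {E} — both open, so U is clopen.
  U = {A, C, D, E}, X ∖ U = {B} — both open, so U is clopen.
  U = {A, B, C, D, E}, X ∖ U = ∅ — both open, so U is clopen.
Nontrivial clopen(s) exist: e.g. {A, B, C, D}. So (X, τ) is disconnected.
Compute connected components by grouping points that agree on all clopens:
  component: {B}
  component: {E}
  component: {A, C, D}


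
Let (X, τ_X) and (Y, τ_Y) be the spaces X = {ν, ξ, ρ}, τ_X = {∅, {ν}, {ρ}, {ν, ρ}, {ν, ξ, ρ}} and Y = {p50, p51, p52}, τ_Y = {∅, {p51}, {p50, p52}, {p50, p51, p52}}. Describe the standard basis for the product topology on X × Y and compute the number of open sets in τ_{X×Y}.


Basis B = {∅ × ∅, {ν} × {p51}, {ρ} × {p51}, {ν} × {p50, p52}, {ν, ρ} × {p51}, {ρ} × {p50, p52}, {ν} × {p50, p51, p52}, {ν, ξ, ρ} × {p51}, {ρ} × {p50, p51, p52}, {ν, ρ} × {p50, p52}, {ν, ρ} × {p50, p51, p52}, {ν, ξ, ρ} × {p50, p52}, {ν, ξ, ρ} × {p50, p51, p52}}; |τ_{X×Y}| = 25.

Enumerate products U × V with U ∈ τ_X, V ∈ τ_Y (deduplicated):
  ∅ × ∅ = {} (∅)
  {ν} × {p51} = {(ν,p51)}
  {ρ} × {p51} = {(ρ,p51)}
  {ν} × {p50, p52} = {(ν,p50), (ν,p52)}
  {ν, ρ} × {p51} = {(ν,p51), (ρ,p51)}
  {ρ} × {p50, p52} = {(ρ,p50), (ρ,p52)}
  {ν} × {p50, p51, p52} = {(ν,p50), (ν,p51), (ν,p52)}
  {ν, ξ, ρ} × {p51} = {(ν,p51), (ξ,p51), (ρ,p51)}
  {ρ} × {p50, p51, p52} = {(ρ,p50), (ρ,p51), (ρ,p52)}
  {ν, ρ} × {p50, p52} = {(ν,p50), (ν,p52), (ρ,p50), (ρ,p52)}
  {ν, ρ} × {p50, p51, p52} = {(ν,p50), (ν,p51), (ν,p52), (ρ,p50), (ρ,p51), (ρ,p52)}
  {ν, ξ, ρ} × {p50, p52} = {(ν,p50), (ν,p52), (ξ,p50), (ξ,p52), (ρ,p50), (ρ,p52)}
  {ν, ξ, ρ} × {p50, p51, p52} = {(ν,p50), (ν,p51), (ν,p52), (ξ,p50), (ξ,p51), (ξ,p52), (ρ,p50), (ρ,p51), (ρ,p52)}
These 13 distinct sets form the basis B.
Close under arbitrary unions to get τ_{X×Y}; counting gives |τ_{X×Y}| = 25.


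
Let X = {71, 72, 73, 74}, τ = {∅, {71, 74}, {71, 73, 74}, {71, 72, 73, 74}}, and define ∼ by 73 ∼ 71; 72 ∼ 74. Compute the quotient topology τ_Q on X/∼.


X/∼ = {[71=73], [72=74]}; |τ_Q| = 2.

Equivalence classes: [71=73], [72=74].
Quotient map π: X → X/∼ sends 71 ↦ [71=73], 72 ↦ [72=74], 73 ↦ [71=73], 74 ↦ [72=74].
For each subset V ⊆ X/∼, compute π^{-1}(V) ⊆ X and check whether π^{-1}(V) ∈ τ. V is open in τ_Q iff π^{-1}(V) ∈ τ.
  V = {}: π^{-1}(V) = ∅ ∈ τ ✓.
  V = {[71=73]}: π^{-1}(V) = {71, 73} ∉ τ ✗.
  V = {[72=74]}: π^{-1}(V) = {72, 74} ∉ τ ✗.
  V = {[71=73], [72=74]}: π^{-1}(V) = {71, 72, 73, 74} ∈ τ ✓.
Open sets in the quotient: τ_Q = {{}, {[71=73], [72=74]}} (2 elements).


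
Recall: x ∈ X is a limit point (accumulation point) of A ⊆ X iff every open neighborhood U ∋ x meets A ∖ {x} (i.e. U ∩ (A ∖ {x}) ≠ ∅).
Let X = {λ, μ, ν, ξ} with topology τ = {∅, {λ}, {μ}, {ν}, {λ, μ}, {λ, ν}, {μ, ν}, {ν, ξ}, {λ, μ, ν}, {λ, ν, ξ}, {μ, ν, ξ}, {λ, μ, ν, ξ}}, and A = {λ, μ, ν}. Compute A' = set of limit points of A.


A' = {ξ}

For each x ∈ X, list the open sets U ∈ τ with x ∈ U, then check whether U ∩ (A ∖ {x}) ≠ ∅ for every such U.
  x = λ: open {λ} ∋ x has {λ} ∩ (A ∖ {λ}) = ∅, so x is NOT a limit point.
  x = μ: open {μ} ∋ x has {μ} ∩ (A ∖ {μ}) = ∅, so x is NOT a limit point.
  x = ν: open {ν} ∋ x has {ν} ∩ (A ∖ {ν}) = ∅, so x is NOT a limit point.
  x = ξ: opens ∋ x are {ν, ξ}, {λ, ν, ξ}, {μ, ν, ξ}, {λ, μ, ν, ξ}; each meets A ∖ {ξ}, so x IS a limit point.
Collecting: A' = {ξ}.


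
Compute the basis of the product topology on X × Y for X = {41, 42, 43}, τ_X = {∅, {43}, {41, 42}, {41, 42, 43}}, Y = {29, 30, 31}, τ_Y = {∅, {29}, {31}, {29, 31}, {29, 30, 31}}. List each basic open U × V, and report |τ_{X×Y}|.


Basis B = {∅ × ∅, {43} × {29}, {43} × {31}, {41, 42} × {29}, {41, 42} × {31}, {43} × {29, 31}, {41, 42, 43} × {29}, {41, 42, 43} × {31}, {43} × {29, 30, 31}, {41, 42} × {29, 31}, {41, 42} × {29, 30, 31}, {41, 42, 43} × {29, 31}, {41, 42, 43} × {29, 30, 31}}; |τ_{X×Y}| = 25.

Enumerate products U × V with U ∈ τ_X, V ∈ τ_Y (deduplicated):
  ∅ × ∅ = {} (∅)
  {43} × {29} = {(43,29)}
  {43} × {31} = {(43,31)}
  {41, 42} × {29} = {(41,29), (42,29)}
  {41, 42} × {31} = {(41,31), (42,31)}
  {43} × {29, 31} = {(43,29), (43,31)}
  {41, 42, 43} × {29} = {(41,29), (42,29), (43,29)}
  {41, 42, 43} × {31} = {(41,31), (42,31), (43,31)}
  {43} × {29, 30, 31} = {(43,29), (43,30), (43,31)}
  {41, 42} × {29, 31} = {(41,29), (41,31), (42,29), (42,31)}
  {41, 42} × {29, 30, 31} = {(41,29), (41,30), (41,31), (42,29), (42,30), (42,31)}
  {41, 42, 43} × {29, 31} = {(41,29), (41,31), (42,29), (42,31), (43,29), (43,31)}
  {41, 42, 43} × {29, 30, 31} = {(41,29), (41,30), (41,31), (42,29), (42,30), (42,31), (43,29), (43,30), (43,31)}
These 13 distinct sets form the basis B.
Close under arbitrary unions to get τ_{X×Y}; counting gives |τ_{X×Y}| = 25.


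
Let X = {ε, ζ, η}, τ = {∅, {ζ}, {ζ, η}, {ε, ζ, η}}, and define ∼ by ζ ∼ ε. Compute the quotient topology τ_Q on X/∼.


X/∼ = {[ε=ζ], [η]}; |τ_Q| = 2.

Equivalence classes: [ε=ζ], [η].
Quotient map π: X → X/∼ sends ε ↦ [ε=ζ], ζ ↦ [ε=ζ], η ↦ [η].
For each subset V ⊆ X/∼, compute π^{-1}(V) ⊆ X and check whether π^{-1}(V) ∈ τ. V is open in τ_Q iff π^{-1}(V) ∈ τ.
  V = {}: π^{-1}(V) = ∅ ∈ τ ✓.
  V = {[ε=ζ]}: π^{-1}(V) = {ε, ζ} ∉ τ ✗.
  V = {[η]}: π^{-1}(V) = {η} ∉ τ ✗.
  V = {[ε=ζ], [η]}: π^{-1}(V) = {ε, ζ, η} ∈ τ ✓.
Open sets in the quotient: τ_Q = {{}, {[ε=ζ], [η]}} (2 elements).


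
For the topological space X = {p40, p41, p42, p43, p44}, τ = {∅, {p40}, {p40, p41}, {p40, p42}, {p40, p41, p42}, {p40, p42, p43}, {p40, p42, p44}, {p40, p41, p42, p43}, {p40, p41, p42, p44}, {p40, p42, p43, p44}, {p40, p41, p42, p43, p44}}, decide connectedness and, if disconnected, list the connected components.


(X, τ) is connected.

Find clopen sets (U ∈ τ with X ∖ U ∈ τ):
  U = ∅, X ∖ U = {p40, p41, p42, p43, p44} — both open, so U is clopen.
  U = {p40, p41, p42, p43, p44}, X ∖ U = ∅ — both open, so U is clopen.
Only trivial clopens (∅ and X) exist, so (X, τ) is connected.
Compute connected components by grouping points that agree on all clopens:
  component: {p40, p41, p42, p43, p44}


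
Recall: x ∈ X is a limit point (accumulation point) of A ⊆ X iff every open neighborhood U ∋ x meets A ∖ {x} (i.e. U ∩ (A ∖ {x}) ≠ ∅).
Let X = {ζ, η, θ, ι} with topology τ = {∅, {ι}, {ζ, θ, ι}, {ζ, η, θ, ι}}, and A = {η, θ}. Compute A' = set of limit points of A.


A' = {ζ, η}

For each x ∈ X, list the open sets U ∈ τ with x ∈ U, then check whether U ∩ (A ∖ {x}) ≠ ∅ for every such U.
  x = ζ: opens ∋ x are {ζ, θ, ι}, {ζ, η, θ, ι}; each meets A ∖ {ζ}, so x IS a limit point.
  x = η: opens ∋ x are {ζ, η, θ, ι}; each meets A ∖ {η}, so x IS a limit point.
  x = θ: open {ζ, θ, ι} ∋ x has {ζ, θ, ι} ∩ (A ∖ {θ}) = ∅, so x is NOT a limit point.
  x = ι: open {ι} ∋ x has {ι} ∩ (A ∖ {ι}) = ∅, so x is NOT a limit point.
Collecting: A' = {ζ, η}.


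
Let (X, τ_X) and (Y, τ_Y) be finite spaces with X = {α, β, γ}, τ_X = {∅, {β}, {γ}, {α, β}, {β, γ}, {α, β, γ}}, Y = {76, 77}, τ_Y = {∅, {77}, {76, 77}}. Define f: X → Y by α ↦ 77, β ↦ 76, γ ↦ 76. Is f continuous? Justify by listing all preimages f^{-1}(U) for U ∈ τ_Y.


f is NOT continuous.

Compute f^{-1}(U) for each U ∈ τ_Y:
  U = ∅: f^{-1}(U) = ∅ ∈ τ_X ✓.
  U = {77}: f^{-1}(U) = {α} ∉ τ_X ✗.
  U = {76, 77}: f^{-1}(U) = {α, β, γ} ∈ τ_X ✓.
Found U = {77} with f^{-1}(U) = {α} not in τ_X. Therefore f is NOT continuous.


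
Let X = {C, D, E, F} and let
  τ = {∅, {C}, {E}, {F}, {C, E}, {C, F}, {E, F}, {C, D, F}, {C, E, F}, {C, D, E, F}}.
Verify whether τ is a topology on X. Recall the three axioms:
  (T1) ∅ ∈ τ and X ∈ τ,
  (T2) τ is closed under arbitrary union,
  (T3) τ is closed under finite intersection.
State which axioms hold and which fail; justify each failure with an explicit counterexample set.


τ IS a topology on X.

Axiom (T1): ∅ ∈ τ? Yes; X ∈ τ? Yes.
Axiom (T2/T3): check pairwise unions and intersections of members of τ.
All pairwise intersections and unions checked — each lies in τ. Therefore τ satisfies (T1), (T2), (T3): it IS a topology on X.


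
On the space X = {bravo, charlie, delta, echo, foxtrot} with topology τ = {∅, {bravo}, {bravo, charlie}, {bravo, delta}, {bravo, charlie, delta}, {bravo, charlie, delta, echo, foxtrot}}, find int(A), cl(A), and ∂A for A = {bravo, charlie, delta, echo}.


int(A) = {bravo, charlie, delta}, cl(A) = {bravo, charlie, delta, echo, foxtrot}, ∂A = {echo, foxtrot}.

Closed sets in (X, τ) are complements of opens:
  closed(X, τ) = {∅, {echo, foxtrot}, {charlie, echo, foxtrot}, {delta, echo, foxtrot}, {charlie, delta, echo, foxtrot}, {bravo, charlie, delta, echo, foxtrot}}.
int(A) = ⋃ {U ∈ τ : U ⊆ A}. Opens contained in A: ∅, {bravo}, {bravo, charlie}, {bravo, delta}, {bravo, charlie, delta}.
Taking the union of these: int(A) = {bravo, charlie, delta}.
cl(A) = ⋂ {C closed : A ⊆ C}. Closed sets containing A: {bravo, charlie, delta, echo, foxtrot}.
Intersecting these: cl(A) = {bravo, charlie, delta, echo, foxtrot}.
∂A = cl(A) ∖ int(A) = {bravo, charlie, delta, echo, foxtrot} ∖ {bravo, charlie, delta} = {echo, foxtrot}.


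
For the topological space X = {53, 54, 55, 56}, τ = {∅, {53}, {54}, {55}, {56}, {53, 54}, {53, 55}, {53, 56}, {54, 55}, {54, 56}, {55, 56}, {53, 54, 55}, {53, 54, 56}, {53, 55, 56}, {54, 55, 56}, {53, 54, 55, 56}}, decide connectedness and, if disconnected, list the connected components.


(X, τ) is disconnected; components = [{53}, {54}, {55}, {56}].

Find clopen sets (U ∈ τ with X ∖ U ∈ τ):
  U = ∅, X ∖ U = {53, 54, 55, 56} — both open, so U is clopen.
  U = {53}, X ∖ U = {54, 55, 56} — both open, so U is clopen.
  U = {54}, X ∖ U = {53, 55, 56} — both open, so U is clopen.
  U = {55}, X ∖ U = {53, 54, 56} — both open, so U is clopen.
  U = {56}, X ∖ U = {53, 54, 55} — both open, so U is clopen.
  U = {53, 54}, X ∖ U = {55, 56} — both open, so U is clopen.
  U = {53, 55}, X ∖ U = {54, 56} — both open, so U is clopen.
  U = {53, 56}, X ∖ U = {54, 55} — both open, so U is clopen.
  U = {54, 55}, X ∖ U = {53, 56} — both open, so U is clopen.
  U = {54, 56}, X ∖ U = {53, 55} — both open, so U is clopen.
  U = {55, 56}, X ∖ U = {53, 54} — both open, so U is clopen.
  U = {53, 54, 55}, X ∖ U = {56} — both open, so U is clopen.
  U = {53, 54, 56}, X ∖ U = {55} — both open, so U is clopen.
  U = {53, 55, 56}, X ∖ U = {54} — both open, so U is clopen.
  U = {54, 55, 56}, X ∖ U = {53} — both open, so U is clopen.
  U = {53, 54, 55, 56}, X ∖ U = ∅ — both open, so U is clopen.
Nontrivial clopen(s) exist: e.g. {53, 54}. So (X, τ) is disconnected.
Compute connected components by grouping points that agree on all clopens:
  component: {53}
  component: {54}
  component: {55}
  component: {56}


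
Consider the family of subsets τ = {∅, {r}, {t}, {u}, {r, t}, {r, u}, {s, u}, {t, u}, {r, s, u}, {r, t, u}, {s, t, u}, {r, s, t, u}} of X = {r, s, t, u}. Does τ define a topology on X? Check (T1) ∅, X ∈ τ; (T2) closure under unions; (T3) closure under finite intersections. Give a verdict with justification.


τ IS a topology on X.

Axiom (T1): ∅ ∈ τ? Yes; X ∈ τ? Yes.
Axiom (T2/T3): check pairwise unions and intersections of members of τ.
All pairwise intersections and unions checked — each lies in τ. Therefore τ satisfies (T1), (T2), (T3): it IS a topology on X.


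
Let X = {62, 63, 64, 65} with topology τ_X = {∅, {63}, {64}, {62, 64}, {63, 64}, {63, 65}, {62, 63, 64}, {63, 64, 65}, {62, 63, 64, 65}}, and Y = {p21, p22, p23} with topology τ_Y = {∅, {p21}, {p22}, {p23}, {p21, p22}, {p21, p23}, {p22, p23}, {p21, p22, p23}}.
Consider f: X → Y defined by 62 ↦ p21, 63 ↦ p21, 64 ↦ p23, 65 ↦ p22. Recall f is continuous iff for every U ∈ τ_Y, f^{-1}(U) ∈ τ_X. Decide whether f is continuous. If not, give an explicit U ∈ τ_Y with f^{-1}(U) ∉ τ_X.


f is NOT continuous.

Compute f^{-1}(U) for each U ∈ τ_Y:
  U = ∅: f^{-1}(U) = ∅ ∈ τ_X ✓.
  U = {p21}: f^{-1}(U) = {62, 63} ∉ τ_X ✗.
  U = {p22}: f^{-1}(U) = {65} ∉ τ_X ✗.
  U = {p23}: f^{-1}(U) = {64} ∈ τ_X ✓.
  U = {p21, p22}: f^{-1}(U) = {62, 63, 65} ∉ τ_X ✗.
  U = {p21, p23}: f^{-1}(U) = {62, 63, 64} ∈ τ_X ✓.
  U = {p22, p23}: f^{-1}(U) = {64, 65} ∉ τ_X ✗.
  U = {p21, p22, p23}: f^{-1}(U) = {62, 63, 64, 65} ∈ τ_X ✓.
Found U = {p21} with f^{-1}(U) = {62, 63} not in τ_X. Therefore f is NOT continuous.


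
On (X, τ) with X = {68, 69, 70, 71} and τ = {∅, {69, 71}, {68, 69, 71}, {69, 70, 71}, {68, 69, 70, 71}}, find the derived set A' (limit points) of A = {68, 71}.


A' = {68, 69, 70}

For each x ∈ X, list the open sets U ∈ τ with x ∈ U, then check whether U ∩ (A ∖ {x}) ≠ ∅ for every such U.
  x = 68: opens ∋ x are {68, 69, 71}, {68, 69, 70, 71}; each meets A ∖ {68}, so x IS a limit point.
  x = 69: opens ∋ x are {69, 71}, {68, 69, 71}, {69, 70, 71}, {68, 69, 70, 71}; each meets A ∖ {69}, so x IS a limit point.
  x = 70: opens ∋ x are {69, 70, 71}, {68, 69, 70, 71}; each meets A ∖ {70}, so x IS a limit point.
  x = 71: open {69, 71} ∋ x has {69, 71} ∩ (A ∖ {71}) = ∅, so x is NOT a limit point.
Collecting: A' = {68, 69, 70}.


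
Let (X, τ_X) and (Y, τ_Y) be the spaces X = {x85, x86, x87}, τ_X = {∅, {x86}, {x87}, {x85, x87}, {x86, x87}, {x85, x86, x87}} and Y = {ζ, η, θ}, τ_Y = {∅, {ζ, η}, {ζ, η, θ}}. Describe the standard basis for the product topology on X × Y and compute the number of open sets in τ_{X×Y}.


Basis B = {∅ × ∅, {x86} × {ζ, η}, {x87} × {ζ, η}, {x86} × {ζ, η, θ}, {x87} × {ζ, η, θ}, {x85, x87} × {ζ, η}, {x86, x87} × {ζ, η}, {x85, x87} × {ζ, η, θ}, {x85, x86, x87} × {ζ, η}, {x86, x87} × {ζ, η, θ}, {x85, x86, x87} × {ζ, η, θ}}; |τ_{X×Y}| = 18.

Enumerate products U × V with U ∈ τ_X, V ∈ τ_Y (deduplicated):
  ∅ × ∅ = {} (∅)
  {x86} × {ζ, η} = {(x86,ζ), (x86,η)}
  {x87} × {ζ, η} = {(x87,ζ), (x87,η)}
  {x86} × {ζ, η, θ} = {(x86,ζ), (x86,η), (x86,θ)}
  {x87} × {ζ, η, θ} = {(x87,ζ), (x87,η), (x87,θ)}
  {x85, x87} × {ζ, η} = {(x85,ζ), (x85,η), (x87,ζ), (x87,η)}
  {x86, x87} × {ζ, η} = {(x86,ζ), (x86,η), (x87,ζ), (x87,η)}
  {x85, x87} × {ζ, η, θ} = {(x85,ζ), (x85,η), (x85,θ), (x87,ζ), (x87,η), (x87,θ)}
  {x85, x86, x87} × {ζ, η} = {(x85,ζ), (x85,η), (x86,ζ), (x86,η), (x87,ζ), (x87,η)}
  {x86, x87} × {ζ, η, θ} = {(x86,ζ), (x86,η), (x86,θ), (x87,ζ), (x87,η), (x87,θ)}
  {x85, x86, x87} × {ζ, η, θ} = {(x85,ζ), (x85,η), (x85,θ), (x86,ζ), (x86,η), (x86,θ), (x87,ζ), (x87,η), (x87,θ)}
These 11 distinct sets form the basis B.
Close under arbitrary unions to get τ_{X×Y}; counting gives |τ_{X×Y}| = 18.


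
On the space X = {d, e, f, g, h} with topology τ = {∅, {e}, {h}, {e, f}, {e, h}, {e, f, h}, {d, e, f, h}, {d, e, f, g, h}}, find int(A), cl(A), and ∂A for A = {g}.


int(A) = ∅, cl(A) = {g}, ∂A = {g}.

Closed sets in (X, τ) are complements of opens:
  closed(X, τ) = {∅, {g}, {d, g}, {d, f, g}, {d, g, h}, {d, e, f, g}, {d, f, g, h}, {d, e, f, g, h}}.
int(A) = ⋃ {U ∈ τ : U ⊆ A}. Opens contained in A: ∅.
Taking the union of these: int(A) = ∅.
cl(A) = ⋂ {C closed : A ⊆ C}. Closed sets containing A: {g}, {d, g}, {d, f, g}, {d, g, h}, {d, e, f, g}, {d, f, g, h}, {d, e, f, g, h}.
Intersecting these: cl(A) = {g}.
∂A = cl(A) ∖ int(A) = {g} ∖ ∅ = {g}.


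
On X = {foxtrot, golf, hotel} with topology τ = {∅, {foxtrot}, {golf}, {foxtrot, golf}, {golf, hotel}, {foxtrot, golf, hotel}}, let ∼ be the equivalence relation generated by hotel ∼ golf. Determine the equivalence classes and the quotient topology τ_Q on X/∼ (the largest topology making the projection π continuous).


X/∼ = {[foxtrot], [golf=hotel]}; |τ_Q| = 4.

Equivalence classes: [foxtrot], [golf=hotel].
Quotient map π: X → X/∼ sends foxtrot ↦ [foxtrot], golf ↦ [golf=hotel], hotel ↦ [golf=hotel].
For each subset V ⊆ X/∼, compute π^{-1}(V) ⊆ X and check whether π^{-1}(V) ∈ τ. V is open in τ_Q iff π^{-1}(V) ∈ τ.
  V = {}: π^{-1}(V) = ∅ ∈ τ ✓.
  V = {[foxtrot]}: π^{-1}(V) = {foxtrot} ∈ τ ✓.
  V = {[golf=hotel]}: π^{-1}(V) = {golf, hotel} ∈ τ ✓.
  V = {[foxtrot], [golf=hotel]}: π^{-1}(V) = {foxtrot, golf, hotel} ∈ τ ✓.
Open sets in the quotient: τ_Q = {{}, {[foxtrot]}, {[golf=hotel]}, {[foxtrot], [golf=hotel]}} (4 elements).


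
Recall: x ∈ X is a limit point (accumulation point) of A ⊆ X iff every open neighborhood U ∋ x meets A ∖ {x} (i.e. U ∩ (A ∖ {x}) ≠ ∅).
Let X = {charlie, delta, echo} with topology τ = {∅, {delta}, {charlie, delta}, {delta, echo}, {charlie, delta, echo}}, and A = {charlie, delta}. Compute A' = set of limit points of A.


A' = {charlie, echo}

For each x ∈ X, list the open sets U ∈ τ with x ∈ U, then check whether U ∩ (A ∖ {x}) ≠ ∅ for every such U.
  x = charlie: opens ∋ x are {charlie, delta}, {charlie, delta, echo}; each meets A ∖ {charlie}, so x IS a limit point.
  x = delta: open {delta} ∋ x has {delta} ∩ (A ∖ {delta}) = ∅, so x is NOT a limit point.
  x = echo: opens ∋ x are {delta, echo}, {charlie, delta, echo}; each meets A ∖ {echo}, so x IS a limit point.
Collecting: A' = {charlie, echo}.
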